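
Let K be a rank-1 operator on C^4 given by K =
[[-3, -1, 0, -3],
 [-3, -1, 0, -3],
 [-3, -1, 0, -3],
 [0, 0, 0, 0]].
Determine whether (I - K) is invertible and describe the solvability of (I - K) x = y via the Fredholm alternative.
(I - K) is invertible (det(I - K) = 5 ≠ 0), so for every y in C^4 the equation (I - K) x = y has a unique solution.

K has rank 1, so it is an outer product K = u v^T: every row of K is a multiple of one row vector. Reading off the entries, u = (-1, -1, -1, 0) and v = (3, 1, 0, 3) (row i of K equals u_i·v^T). A rank-one matrix u v^T satisfies K u = u (v·u) and kills the (3)-dimensional subspace v^⊥, so its characteristic polynomial is lambda^3 (lambda - v·u) with v·u = tr K = -4. Hence the eigenvalues of I - K are 1 (multiplicity 3) and 1 - (-4) = 5, so det(I - K) = 5. (Direct check: I - K =
[[4, 1, 0, 3],
 [3, 2, 0, 3],
 [3, 1, 1, 3],
 [0, 0, 0, 1]]
has determinant 5.) The finite-dimensional Fredholm alternative says: either (I - K) is invertible, or ker(I - K) ≠ {0} and then range(I - K) = ker((I - K)^*)^⊥, with dim ker(I - K) = dim ker((I - K)^*). Since det(I - K) ≠ 0, 1 is not an eigenvalue of K and ker(I - K) = {0}, so we are in the first case: for every y there is a unique x = (I - K)^(-1) y. Explicitly, by the Sherman–Morrison formula, (I - u v^T)^(-1) = I + u v^T/(1 - v·u), i.e. (I - K)^(-1) = I + K/(5).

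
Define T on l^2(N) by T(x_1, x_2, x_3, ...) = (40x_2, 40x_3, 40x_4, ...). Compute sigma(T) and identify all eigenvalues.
sigma(T) = closed disk {z in C : |z| ≤ 40}; sigma_p(T) = open disk {z in C : |z| < 40}

Note T = 40·V where V is the unit left shift (V x)_k = x_{k+1}; so sigma(T) = 40·sigma(V) and ||T|| = 40||V||. ||T x||^2 = 1600sum_{k≥2} |x_k|^2 ≤ 1600||x||^2, with equality on {x : x_1 = 0}, so ||T|| = 40. For any lambda with |lambda| < 40, set r = lambda/40 (|r| < 1); the vector x = (1, r, r^2, ...) is in l^2 and satisfies T x = 40(r, r^2, ...) = lambda x, so lambda is an eigenvalue. On the boundary |lambda| = 40 the geometric series diverges, so no l^2 eigenvector exists, but these lambda lie in the approximate point spectrum. Hence sigma(T) is the closed disk of radius 40 and sigma_p(T) is the open disk.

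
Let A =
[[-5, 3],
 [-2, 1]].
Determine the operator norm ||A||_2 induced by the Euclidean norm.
||A||_2 = sqrt((39 + sqrt(1517))/2) ≈ 6.2429 (= sqrt(largest eigenvalue of A^T A))

||A||_2 = sigma_max(A) = sqrt(lambda_max(A^T A)). Form the symmetric matrix M = A^T A =
[[29, -17],
 [-17, 10]].
Its characteristic polynomial (trace, determinant of M give the coefficients) is
  p(λ) = det(λ I - M) = λ^2 - 39λ + 1.
For λ^2 - 39λ + 1 the discriminant is 1517. It is nonnegative but not a perfect square, so the roots are real and irrational: λ = (39 ± sqrt(1517))/2 ≈ 38.9743, 0.0257.
So the eigenvalues of A^T A are ≈ 0.0257, 38.9743 (all ≥ 0, as they must be for A^T A). The largest is λ_max = (39 + sqrt(1517))/2 ≈ 38.9743, hence ||A||_2 = sqrt(λ_max) = sqrt((39 + sqrt(1517))/2) ≈ 6.2429.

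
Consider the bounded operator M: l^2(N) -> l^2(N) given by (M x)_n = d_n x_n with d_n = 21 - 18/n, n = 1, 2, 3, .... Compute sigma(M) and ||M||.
sigma(M) = {21 - 18/n : n ≥ 1} ∪ {21}; ||M|| = 21

A bounded diagonal operator on l^2 with diagonal entries d_n has spectrum equal to the closure of {d_n : n ≥ 1}: every d_n is an eigenvalue (with eigenvector e_n), so {d_n} ⊂ sigma(M); the spectrum is closed, so its closure is too; and for lambda not in the closure, (M - lambda I) has bounded inverse (the diagonal entries 1/(d_n - lambda) are bounded). For our sequence d_n = 21 - 18/n, n = 1, 2, 3, ...:
  - {d_n} = {21 - 18/n : n ≥ 1}; the only limit point is 21
  - closure = {21 - 18/n : n ≥ 1} ∪ {21}
For the norm: a diagonal operator has ||M|| = sup_n |d_n|. Here d_n = 21 - 18/n increases monotonically from d_1 = 3 toward 21, with all terms in [3, 21); so sup_n |d_n| = 21 (the supremum is the limit, not attained). So ||M|| = 21.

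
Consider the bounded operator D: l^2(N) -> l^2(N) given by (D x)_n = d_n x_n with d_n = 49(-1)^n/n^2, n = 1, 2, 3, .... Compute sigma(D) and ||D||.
sigma(D) = {49(-1)^n/n^2 : n ≥ 1} ∪ {0}; ||D|| = 49

A bounded diagonal operator on l^2 with diagonal entries d_n has spectrum equal to the closure of {d_n : n ≥ 1}: every d_n is an eigenvalue (with eigenvector e_n), so {d_n} ⊂ sigma(D); the spectrum is closed, so its closure is too; and for lambda not in the closure, (D - lambda I) has bounded inverse (the diagonal entries 1/(d_n - lambda) are bounded). For our sequence d_n = 49(-1)^n/n^2, n = 1, 2, 3, ...:
  - {d_n} = {49(-1)^n/n^2 : n ≥ 1}; the only limit point is 0
  - closure = {49(-1)^n/n^2 : n ≥ 1} ∪ {0}
For the norm: a diagonal operator has ||D|| = sup_n |d_n|. Here |d_n| = 49/n^2 is decreasing, so sup_n |d_n| = |d_1| = 49. So ||D|| = 49.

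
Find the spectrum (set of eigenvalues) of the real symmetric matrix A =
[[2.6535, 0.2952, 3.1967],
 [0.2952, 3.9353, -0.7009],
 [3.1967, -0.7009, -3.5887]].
sigma(A) ≈ {-5, 4} (4 with multiplicity 2)

A is real symmetric, so its spectrum consists of real eigenvalues. Expanding the characteristic polynomial of the displayed matrix gives
  det(λ I - A) = p(λ) = λ^3 + (-3)λ^2 + (-24)λ + (80.0024).
Solving p(λ) = 0 yields eigenvalues ≈ -5, 4, 4. (A is shown rounded to 4 decimals, so these recover the underlying integer eigenvalues to within that precision.)
Verification: the trace of A = 3 equals the sum of eigenvalues 3, and det(A) ≈ -80.0024 matches the eigenvalue product -80.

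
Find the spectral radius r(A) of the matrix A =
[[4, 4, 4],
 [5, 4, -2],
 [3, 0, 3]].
r(A) ≈ 9.1096

The eigenvalues of A are the roots of its characteristic polynomial. With M = A (coefficients from the trace, the sum of principal 2x2 minors, and det A):
  p(λ) = det(λ I - M) = λ^3 - 11λ^2 + 8λ + 84.
No integer candidate from the rational root theorem (±divisors of 84) is a root, so the roots are irrational. The cubic discriminant is Δ = 129344 > 0, so there are three distinct real roots. p(-3) = -66 and p(-2) = 16 have opposite signs, so a root lies in (-3, -2); Newton's method refines it to λ ≈ -2.2351. p(4) = 4 and p(5) = -26 have opposite signs, so a root lies in (4, 5); Newton's method refines it to λ ≈ 4.1256. p(9) = -6 and p(10) = 64 have opposite signs, so a root lies in (9, 10); Newton's method refines it to λ ≈ 9.1096. Check (Vieta): the three roots sum to 11, matching tr M = 11.
Thus the eigenvalues (to 4 decimals) are -2.2351 (modulus 2.2351); 4.1256 (modulus 4.1256); 9.1096 (modulus 9.1096). The spectral radius is the largest modulus: r(A) ≈ 9.1096. (Cross-check: r(A) ≤ ||A||_2 ≈ 9.126; equality holds whenever A is normal, though it can also hold for some non-normal A.)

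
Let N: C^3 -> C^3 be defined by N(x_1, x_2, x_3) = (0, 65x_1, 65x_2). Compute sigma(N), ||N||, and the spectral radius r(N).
sigma(N) = {0}; ||N|| = 65; r(N) = 0. (N is nilpotent with N^3 = 0.)

On C^3, N is a strictly lower-triangular matrix with 65 on the subdiagonal and zeros elsewhere, so its characteristic polynomial is lambda^3 and every eigenvalue is 0: sigma(N) = {0}. For the operator norm, N e_i = 65e_{i+1} for i = 1, ..., 2 and N e_3 = 0, so the singular values of N are 65 (with multiplicity 2) and 0; hence ||N|| = 65. The spectral radius r(N) = max|lambda| = 0. Note ||N|| > r(N) — characteristic of non-normal nilpotent operators. Indeed N^3 = 0.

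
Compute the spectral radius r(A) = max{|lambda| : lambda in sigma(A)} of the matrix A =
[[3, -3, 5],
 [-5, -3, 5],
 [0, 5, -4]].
r(A) ≈ 9.9647

The eigenvalues of A are the roots of its characteristic polynomial. With M = A (coefficients from the trace, the sum of principal 2x2 minors, and det A):
  p(λ) = det(λ I - M) = λ^3 + 4λ^2 - 49λ + 104.
No integer candidate from the rational root theorem (±divisors of 104) is a root, so the roots are irrational. The cubic discriminant is Δ = -176556 < 0, so there is one real root and a complex-conjugate pair. p(-10) = -6 and p(-9) = 140 have opposite signs, so a root lies in (-10, -9); Newton's method refines it to λ ≈ -9.9647. Dividing out (λ - (-9.9647)) leaves approximately λ^2 - 5.9647λ + 10.4368. For λ^2 - 5.9647λ + 10.4368 the discriminant is -6.1693. It is negative, so the remaining roots are the complex-conjugate pair λ ≈ 2.9824 ± 1.2419i. Their product equals the constant term, so |λ|^2 ≈ 10.4368 and |λ| ≈ 3.2306.
Thus the eigenvalues (to 4 decimals) are -9.9647 (modulus 9.9647); 2.9824 ± 1.2419i (modulus 3.2306). The spectral radius is the largest modulus: r(A) ≈ 9.9647. (Cross-check: r(A) ≤ ||A||_2 ≈ 10.3741; equality holds whenever A is normal, though it can also hold for some non-normal A.)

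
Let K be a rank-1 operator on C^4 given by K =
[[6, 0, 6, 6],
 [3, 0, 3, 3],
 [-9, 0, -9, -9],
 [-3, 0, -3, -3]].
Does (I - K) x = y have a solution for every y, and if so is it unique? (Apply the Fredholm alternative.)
(I - K) is invertible (det(I - K) = 7 ≠ 0), so for every y in C^4 the equation (I - K) x = y has a unique solution.

K has rank 1, so it is an outer product K = u v^T: every row of K is a multiple of one row vector. Reading off the entries, u = (2, 1, -3, -1) and v = (3, 0, 3, 3) (row i of K equals u_i·v^T). A rank-one matrix u v^T satisfies K u = u (v·u) and kills the (3)-dimensional subspace v^⊥, so its characteristic polynomial is lambda^3 (lambda - v·u) with v·u = tr K = -6. Hence the eigenvalues of I - K are 1 (multiplicity 3) and 1 - (-6) = 7, so det(I - K) = 7. (Direct check: I - K =
[[-5, 0, -6, -6],
 [-3, 1, -3, -3],
 [9, 0, 10, 9],
 [3, 0, 3, 4]]
has determinant 7.) The finite-dimensional Fredholm alternative says: either (I - K) is invertible, or ker(I - K) ≠ {0} and then range(I - K) = ker((I - K)^*)^⊥, with dim ker(I - K) = dim ker((I - K)^*). Since det(I - K) ≠ 0, 1 is not an eigenvalue of K and ker(I - K) = {0}, so we are in the first case: for every y there is a unique x = (I - K)^(-1) y. Explicitly, by the Sherman–Morrison formula, (I - u v^T)^(-1) = I + u v^T/(1 - v·u), i.e. (I - K)^(-1) = I + K/(7).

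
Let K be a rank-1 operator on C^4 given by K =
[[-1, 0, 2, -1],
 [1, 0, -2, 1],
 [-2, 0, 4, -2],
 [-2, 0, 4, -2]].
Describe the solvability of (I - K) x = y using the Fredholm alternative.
(I - K) is singular (det(I - K) = 0, i.e. 1 ∈ sigma(K)). (I - K) x = y is solvable iff y ⊥ ker((I - K)^*) = span{(-1, 0, 2, -1)}, i.e. iff -y_1 + 2y_3 - y_4 = 0. When solvable, the solutions are x = y + c·(1, -1, 2, 2), c arbitrary (ker(I - K) = span{(1, -1, 2, 2)}, dimension 1).

K has rank 1, so it is an outer product K = u v^T: every row of K is a multiple of one row vector. Reading off the entries, u = (1, -1, 2, 2) and v = (-1, 0, 2, -1) (row i of K equals u_i·v^T). A rank-one matrix u v^T satisfies K u = u (v·u) and kills the (3)-dimensional subspace v^⊥, so its characteristic polynomial is lambda^3 (lambda - v·u) with v·u = tr K = 1. Hence the eigenvalues of I - K are 1 (multiplicity 3) and 1 - (1) = 0, so det(I - K) = 0. (Direct check: I - K =
[[2, 0, -2, 1],
 [-1, 1, 2, -1],
 [2, 0, -3, 2],
 [2, 0, -4, 3]]
has determinant 0.) So 1 is an eigenvalue of K and (I - K) is not invertible. The finite-dimensional Fredholm alternative says: either (I - K) is invertible, or ker(I - K) ≠ {0} and then range(I - K) = ker((I - K)^*)^⊥, with dim ker(I - K) = dim ker((I - K)^*). We are in the second case, so we need both kernels. Kernel of I - K: (I - K) u = u - u (v·u) = u - u = 0, so ker(I - K) = span{u} = span{(1, -1, 2, 2)} (it is exactly 1-dimensional because rank(I - K) = 3). Kernel of the adjoint: K is real, so (I - K)^* = I - K^T = I - v u^T, and (I - v u^T) v = v - v (u·v) = 0; hence ker((I - K)^*) = span{v} = span{(-1, 0, 2, -1)}. Therefore (I - K) x = y is solvable iff <y, v> = 0, i.e. iff -y_1 + 2y_3 - y_4 = 0. When this holds, K y = u (v·y) = 0, so (I - K) y = y and x = y is a particular solution; the full solution set is the line x = y + c·u = y + c·(1, -1, 2, 2), c ∈ C.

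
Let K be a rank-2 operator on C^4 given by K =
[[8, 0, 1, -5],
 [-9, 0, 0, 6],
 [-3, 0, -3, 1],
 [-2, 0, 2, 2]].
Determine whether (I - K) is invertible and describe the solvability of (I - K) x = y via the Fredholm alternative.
(I - K) is invertible (det(I - K) = -29 ≠ 0), so for every y in C^4 the equation (I - K) x = y has a unique solution.

K has rank 2 and factors as K = U V^T = u1 v1^T + u2 v2^T with u1 = (-2, 3, -1, 2), v1 = (-1, 0, 1, 1), u2 = (-3, 3, 2, 0), v2 = (-2, 0, -1, 1) (multiplying out reproduces the displayed K). The nonzero eigenvalues of U V^T coincide with those of the 2 x 2 matrix G = V^T U = [[v1·u1, v1·u2], [v2·u1, v2·u2]] = [[3, 5], [7, 4]], and by the Sylvester determinant identity det(I_4 - U V^T) = det(I_2 - V^T U) = det([[-2, -5], [-7, -3]]) = (-2)(-3) - (-5)(-7) = -29. (Direct check: I - K =
[[-7, 0, -1, 5],
 [9, 1, 0, -6],
 [3, 0, 4, -1],
 [2, 0, -2, -1]]
has determinant -29.) The finite-dimensional Fredholm alternative says: either (I - K) is invertible, or ker(I - K) ≠ {0} and then range(I - K) = ker((I - K)^*)^⊥, with dim ker(I - K) = dim ker((I - K)^*). Since det(I - K) ≠ 0, 1 is not an eigenvalue of K and ker(I - K) = {0}, so we are in the first case: for every y there is a unique x = (I - K)^(-1) y. (Explicitly, by the Woodbury identity, (I - U V^T)^(-1) = I + U (I_2 - G)^(-1) V^T.)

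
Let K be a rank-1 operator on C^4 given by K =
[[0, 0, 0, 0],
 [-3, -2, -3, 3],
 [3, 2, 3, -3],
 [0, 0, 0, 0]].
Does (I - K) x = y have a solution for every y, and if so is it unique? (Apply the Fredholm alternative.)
(I - K) is singular (det(I - K) = 0, i.e. 1 ∈ sigma(K)). (I - K) x = y is solvable iff y ⊥ ker((I - K)^*) = span{(-3, -2, -3, 3)}, i.e. iff -3y_1 - 2y_2 - 3y_3 + 3y_4 = 0. When solvable, the solutions are x = y + c·(0, 1, -1, 0), c arbitrary (ker(I - K) = span{(0, 1, -1, 0)}, dimension 1).

K has rank 1, so it is an outer product K = u v^T: every row of K is a multiple of one row vector. Reading off the entries, u = (0, 1, -1, 0) and v = (-3, -2, -3, 3) (row i of K equals u_i·v^T). A rank-one matrix u v^T satisfies K u = u (v·u) and kills the (3)-dimensional subspace v^⊥, so its characteristic polynomial is lambda^3 (lambda - v·u) with v·u = tr K = 1. Hence the eigenvalues of I - K are 1 (multiplicity 3) and 1 - (1) = 0, so det(I - K) = 0. (Direct check: I - K =
[[1, 0, 0, 0],
 [3, 3, 3, -3],
 [-3, -2, -2, 3],
 [0, 0, 0, 1]]
has determinant 0.) So 1 is an eigenvalue of K and (I - K) is not invertible. The finite-dimensional Fredholm alternative says: either (I - K) is invertible, or ker(I - K) ≠ {0} and then range(I - K) = ker((I - K)^*)^⊥, with dim ker(I - K) = dim ker((I - K)^*). We are in the second case, so we need both kernels. Kernel of I - K: (I - K) u = u - u (v·u) = u - u = 0, so ker(I - K) = span{u} = span{(0, 1, -1, 0)} (it is exactly 1-dimensional because rank(I - K) = 3). Kernel of the adjoint: K is real, so (I - K)^* = I - K^T = I - v u^T, and (I - v u^T) v = v - v (u·v) = 0; hence ker((I - K)^*) = span{v} = span{(-3, -2, -3, 3)}. Therefore (I - K) x = y is solvable iff <y, v> = 0, i.e. iff -3y_1 - 2y_2 - 3y_3 + 3y_4 = 0. When this holds, K y = u (v·y) = 0, so (I - K) y = y and x = y is a particular solution; the full solution set is the line x = y + c·u = y + c·(0, 1, -1, 0), c ∈ C.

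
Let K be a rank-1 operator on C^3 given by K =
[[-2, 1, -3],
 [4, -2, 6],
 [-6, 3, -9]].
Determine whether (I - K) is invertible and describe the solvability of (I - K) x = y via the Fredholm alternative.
(I - K) is invertible (det(I - K) = 14 ≠ 0), so for every y in C^3 the equation (I - K) x = y has a unique solution.

K has rank 1, so it is an outer product K = u v^T: every row of K is a multiple of one row vector. Reading off the entries, u = (1, -2, 3) and v = (-2, 1, -3) (row i of K equals u_i·v^T). A rank-one matrix u v^T satisfies K u = u (v·u) and kills the (2)-dimensional subspace v^⊥, so its characteristic polynomial is lambda^2 (lambda - v·u) with v·u = tr K = -13. Hence the eigenvalues of I - K are 1 (multiplicity 2) and 1 - (-13) = 14, so det(I - K) = 14. (Direct check: I - K =
[[3, -1, 3],
 [-4, 3, -6],
 [6, -3, 10]]
has determinant 14.) The finite-dimensional Fredholm alternative says: either (I - K) is invertible, or ker(I - K) ≠ {0} and then range(I - K) = ker((I - K)^*)^⊥, with dim ker(I - K) = dim ker((I - K)^*). Since det(I - K) ≠ 0, 1 is not an eigenvalue of K and ker(I - K) = {0}, so we are in the first case: for every y there is a unique x = (I - K)^(-1) y. Explicitly, by the Sherman–Morrison formula, (I - u v^T)^(-1) = I + u v^T/(1 - v·u), i.e. (I - K)^(-1) = I + K/(14).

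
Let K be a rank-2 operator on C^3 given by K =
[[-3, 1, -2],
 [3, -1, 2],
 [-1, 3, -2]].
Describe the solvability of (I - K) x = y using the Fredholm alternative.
(I - K) is invertible (det(I - K) = 7 ≠ 0), so for every y in C^3 the equation (I - K) x = y has a unique solution.

K has rank 2 and factors as K = U V^T = u1 v1^T + u2 v2^T with u1 = (1, -1, -1), v1 = (-1, -1, 0), u2 = (1, -1, 1), v2 = (-2, 2, -2) (multiplying out reproduces the displayed K). The nonzero eigenvalues of U V^T coincide with those of the 2 x 2 matrix G = V^T U = [[v1·u1, v1·u2], [v2·u1, v2·u2]] = [[0, 0], [-2, -6]], and by the Sylvester determinant identity det(I_3 - U V^T) = det(I_2 - V^T U) = det([[1, 0], [2, 7]]) = (1)(7) - (0)(2) = 7. (Direct check: I - K =
[[4, -1, 2],
 [-3, 2, -2],
 [1, -3, 3]]
has determinant 7.) The finite-dimensional Fredholm alternative says: either (I - K) is invertible, or ker(I - K) ≠ {0} and then range(I - K) = ker((I - K)^*)^⊥, with dim ker(I - K) = dim ker((I - K)^*). Since det(I - K) ≠ 0, 1 is not an eigenvalue of K and ker(I - K) = {0}, so we are in the first case: for every y there is a unique x = (I - K)^(-1) y. (Explicitly, by the Woodbury identity, (I - U V^T)^(-1) = I + U (I_2 - G)^(-1) V^T.)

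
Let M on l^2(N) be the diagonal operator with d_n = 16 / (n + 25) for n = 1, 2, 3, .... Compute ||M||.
||M|| = 8/13 (attained at n = 1)

For M diagonal, ||M|| = sup_n |d_n| = sup_n 16/(n + 25). This is positive and strictly decreasing in n, so the supremum is attained at n = 1: d_1 = 16/(1 + 25) = 8/13. Hence ||M|| = 8/13.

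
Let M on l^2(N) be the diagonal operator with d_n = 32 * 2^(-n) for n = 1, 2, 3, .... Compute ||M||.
||M|| = 16 (attained at n = 1)

For M diagonal, ||M|| = sup_n |d_n|. The sequence d_n = 32 * 2^(-n) is positive and strictly decreasing (ratio 2^(-1) < 1), so the supremum is d_1 = 32/2 = 16. Hence ||M|| = 16.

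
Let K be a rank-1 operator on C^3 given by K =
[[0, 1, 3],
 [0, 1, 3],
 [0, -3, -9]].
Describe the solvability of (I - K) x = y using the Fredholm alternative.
(I - K) is invertible (det(I - K) = 9 ≠ 0), so for every y in C^3 the equation (I - K) x = y has a unique solution.

K has rank 1, so it is an outer product K = u v^T: every row of K is a multiple of one row vector. Reading off the entries, u = (1, 1, -3) and v = (0, 1, 3) (row i of K equals u_i·v^T). A rank-one matrix u v^T satisfies K u = u (v·u) and kills the (2)-dimensional subspace v^⊥, so its characteristic polynomial is lambda^2 (lambda - v·u) with v·u = tr K = -8. Hence the eigenvalues of I - K are 1 (multiplicity 2) and 1 - (-8) = 9, so det(I - K) = 9. (Direct check: I - K =
[[1, -1, -3],
 [0, 0, -3],
 [0, 3, 10]]
has determinant 9.) The finite-dimensional Fredholm alternative says: either (I - K) is invertible, or ker(I - K) ≠ {0} and then range(I - K) = ker((I - K)^*)^⊥, with dim ker(I - K) = dim ker((I - K)^*). Since det(I - K) ≠ 0, 1 is not an eigenvalue of K and ker(I - K) = {0}, so we are in the first case: for every y there is a unique x = (I - K)^(-1) y. Explicitly, by the Sherman–Morrison formula, (I - u v^T)^(-1) = I + u v^T/(1 - v·u), i.e. (I - K)^(-1) = I + K/(9).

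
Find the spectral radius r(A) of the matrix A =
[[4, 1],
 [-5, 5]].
r(A) = 5

The eigenvalues of A are the roots of its characteristic polynomial. With M = A (coefficients from the trace and determinant):
  p(λ) = det(λ I - M) = λ^2 - 9λ + 25.
For λ^2 - 9λ + 25 the discriminant is -19. It is negative, so the roots are the complex-conjugate pair λ = 9/2 ± (sqrt(19)/2) i ≈ 4.5 ± 2.1794i. For a conjugate pair the product of the roots equals the constant term, so |λ|^2 = 25 and |λ| = sqrt(25) = 5.
Thus the eigenvalues (to 4 decimals) are 4.5 ± 2.1794i (modulus 5). The spectral radius is the largest modulus: r(A) = 5. (Cross-check: r(A) ≤ ||A||_2 ≈ 7.4699; equality holds whenever A is normal, though it can also hold for some non-normal A.)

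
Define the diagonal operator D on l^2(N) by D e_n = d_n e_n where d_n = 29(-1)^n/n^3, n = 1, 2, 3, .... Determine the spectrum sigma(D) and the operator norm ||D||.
sigma(D) = {29(-1)^n/n^3 : n ≥ 1} ∪ {0}; ||D|| = 29

A bounded diagonal operator on l^2 with diagonal entries d_n has spectrum equal to the closure of {d_n : n ≥ 1}: every d_n is an eigenvalue (with eigenvector e_n), so {d_n} ⊂ sigma(D); the spectrum is closed, so its closure is too; and for lambda not in the closure, (D - lambda I) has bounded inverse (the diagonal entries 1/(d_n - lambda) are bounded). For our sequence d_n = 29(-1)^n/n^3, n = 1, 2, 3, ...:
  - {d_n} = {29(-1)^n/n^3 : n ≥ 1}; the only limit point is 0
  - closure = {29(-1)^n/n^3 : n ≥ 1} ∪ {0}
For the norm: a diagonal operator has ||D|| = sup_n |d_n|. Here |d_n| = 29/n^3 is decreasing, so sup_n |d_n| = |d_1| = 29. So ||D|| = 29.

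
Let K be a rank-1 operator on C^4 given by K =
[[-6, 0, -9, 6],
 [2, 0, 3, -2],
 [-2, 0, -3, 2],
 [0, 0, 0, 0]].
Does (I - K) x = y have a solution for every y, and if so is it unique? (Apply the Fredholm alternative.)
(I - K) is invertible (det(I - K) = 10 ≠ 0), so for every y in C^4 the equation (I - K) x = y has a unique solution.

K has rank 1, so it is an outer product K = u v^T: every row of K is a multiple of one row vector. Reading off the entries, u = (3, -1, 1, 0) and v = (-2, 0, -3, 2) (row i of K equals u_i·v^T). A rank-one matrix u v^T satisfies K u = u (v·u) and kills the (3)-dimensional subspace v^⊥, so its characteristic polynomial is lambda^3 (lambda - v·u) with v·u = tr K = -9. Hence the eigenvalues of I - K are 1 (multiplicity 3) and 1 - (-9) = 10, so det(I - K) = 10. (Direct check: I - K =
[[7, 0, 9, -6],
 [-2, 1, -3, 2],
 [2, 0, 4, -2],
 [0, 0, 0, 1]]
has determinant 10.) The finite-dimensional Fredholm alternative says: either (I - K) is invertible, or ker(I - K) ≠ {0} and then range(I - K) = ker((I - K)^*)^⊥, with dim ker(I - K) = dim ker((I - K)^*). Since det(I - K) ≠ 0, 1 is not an eigenvalue of K and ker(I - K) = {0}, so we are in the first case: for every y there is a unique x = (I - K)^(-1) y. Explicitly, by the Sherman–Morrison formula, (I - u v^T)^(-1) = I + u v^T/(1 - v·u), i.e. (I - K)^(-1) = I + K/(10).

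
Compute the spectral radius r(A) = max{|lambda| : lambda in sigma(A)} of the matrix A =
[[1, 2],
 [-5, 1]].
r(A) = sqrt(11) ≈ 3.3166

The eigenvalues of A are the roots of its characteristic polynomial. With M = A (coefficients from the trace and determinant):
  p(λ) = det(λ I - M) = λ^2 - 2λ + 11.
For λ^2 - 2λ + 11 the discriminant is -40. It is negative, so the roots are the complex-conjugate pair λ = 1 ± (sqrt(40)/2) i ≈ 1 ± 3.1623i. For a conjugate pair the product of the roots equals the constant term, so |λ|^2 = 11 and |λ| = sqrt(11) ≈ 3.3166.
Thus the eigenvalues (to 4 decimals) are 1 ± 3.1623i (modulus 3.3166). The spectral radius is the largest modulus: r(A) = sqrt(11) ≈ 3.3166. (Cross-check: r(A) ≤ ||A||_2 ≈ 5.1401; equality holds whenever A is normal, though it can also hold for some non-normal A.)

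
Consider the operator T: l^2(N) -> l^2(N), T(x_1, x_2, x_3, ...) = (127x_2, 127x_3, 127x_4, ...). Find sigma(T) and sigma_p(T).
sigma(T) = closed disk {z in C : |z| ≤ 127}; sigma_p(T) = open disk {z in C : |z| < 127}

Note T = 127·V where V is the unit left shift (V x)_k = x_{k+1}; so sigma(T) = 127·sigma(V) and ||T|| = 127||V||. ||T x||^2 = 16129sum_{k≥2} |x_k|^2 ≤ 16129||x||^2, with equality on {x : x_1 = 0}, so ||T|| = 127. For any lambda with |lambda| < 127, set r = lambda/127 (|r| < 1); the vector x = (1, r, r^2, ...) is in l^2 and satisfies T x = 127(r, r^2, ...) = lambda x, so lambda is an eigenvalue. On the boundary |lambda| = 127 the geometric series diverges, so no l^2 eigenvector exists, but these lambda lie in the approximate point spectrum. Hence sigma(T) is the closed disk of radius 127 and sigma_p(T) is the open disk.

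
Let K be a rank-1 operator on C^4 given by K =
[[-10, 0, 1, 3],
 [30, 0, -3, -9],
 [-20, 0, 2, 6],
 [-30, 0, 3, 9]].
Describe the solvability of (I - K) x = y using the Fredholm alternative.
(I - K) is singular (det(I - K) = 0, i.e. 1 ∈ sigma(K)). (I - K) x = y is solvable iff y ⊥ ker((I - K)^*) = span{(-10, 0, 1, 3)}, i.e. iff -10y_1 + y_3 + 3y_4 = 0. When solvable, the solutions are x = y + c·(1, -3, 2, 3), c arbitrary (ker(I - K) = span{(1, -3, 2, 3)}, dimension 1).

K has rank 1, so it is an outer product K = u v^T: every row of K is a multiple of one row vector. Reading off the entries, u = (1, -3, 2, 3) and v = (-10, 0, 1, 3) (row i of K equals u_i·v^T). A rank-one matrix u v^T satisfies K u = u (v·u) and kills the (3)-dimensional subspace v^⊥, so its characteristic polynomial is lambda^3 (lambda - v·u) with v·u = tr K = 1. Hence the eigenvalues of I - K are 1 (multiplicity 3) and 1 - (1) = 0, so det(I - K) = 0. (Direct check: I - K =
[[11, 0, -1, -3],
 [-30, 1, 3, 9],
 [20, 0, -1, -6],
 [30, 0, -3, -8]]
has determinant 0.) So 1 is an eigenvalue of K and (I - K) is not invertible. The finite-dimensional Fredholm alternative says: either (I - K) is invertible, or ker(I - K) ≠ {0} and then range(I - K) = ker((I - K)^*)^⊥, with dim ker(I - K) = dim ker((I - K)^*). We are in the second case, so we need both kernels. Kernel of I - K: (I - K) u = u - u (v·u) = u - u = 0, so ker(I - K) = span{u} = span{(1, -3, 2, 3)} (it is exactly 1-dimensional because rank(I - K) = 3). Kernel of the adjoint: K is real, so (I - K)^* = I - K^T = I - v u^T, and (I - v u^T) v = v - v (u·v) = 0; hence ker((I - K)^*) = span{v} = span{(-10, 0, 1, 3)}. Therefore (I - K) x = y is solvable iff <y, v> = 0, i.e. iff -10y_1 + y_3 + 3y_4 = 0. When this holds, K y = u (v·y) = 0, so (I - K) y = y and x = y is a particular solution; the full solution set is the line x = y + c·u = y + c·(1, -3, 2, 3), c ∈ C.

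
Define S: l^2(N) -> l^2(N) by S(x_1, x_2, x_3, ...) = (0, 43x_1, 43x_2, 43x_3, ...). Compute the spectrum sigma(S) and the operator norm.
sigma(S) = closed disk {z in C : |z| ≤ 43}; ||S|| = 43

Note S = 43·U where U is the unit right shift (U x)_k = x_{k-1} (with x_0 := 0); so ||S|| = 43||U|| and sigma(S) = 43·sigma(U). ||S x||^2 = sum_{k≥1} |43x_k|^2 = 1849||x||^2, so ||S|| = 43 and sigma(S) ⊂ {|z| ≤ 43}. For any |lambda| < 43, the equation (S - lambda I) x = 0 forces x_1 = 0, then 43x_k = lambda x_{k+1} ⇒ x = 0, so S has no eigenvalues. But (S - lambda I) is not surjective for |lambda| < 43: solving (S - lambda I) x = e_1 would require x_n proportional to (lambda/43)^(-n), which is not in l^2. So every |lambda| < 43 lies in the residual spectrum. The boundary |lambda| = 43 is in the approximate point spectrum (the spectrum is closed). Hence sigma(S) is the closed disk of radius 43.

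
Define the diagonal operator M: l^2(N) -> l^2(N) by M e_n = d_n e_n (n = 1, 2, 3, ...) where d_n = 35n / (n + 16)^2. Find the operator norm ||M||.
||M|| = 35/64 (attained at n = 16)

For M diagonal, ||M|| = sup_n |d_n|. Treat f(x) = 35x / (x + 16)^2 for real x > 0. By the quotient rule, f'(x) = 35(16 - x)/(x + 16)^3, which is positive for x < 16 and negative for x > 16. So f has a unique maximum at x = 16, and since 16 is a positive integer, the supremum over n ≥ 1 is attained at n = 16: d_16 = 35·16/(16 + 16)^2 = 35·16/1024 = 35/64. Hence ||M|| = 35/64.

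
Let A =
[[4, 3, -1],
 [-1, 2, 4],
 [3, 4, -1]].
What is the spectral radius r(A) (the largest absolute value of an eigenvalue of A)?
r(A) ≈ 5.4955

The eigenvalues of A are the roots of its characteristic polynomial. With M = A (coefficients from the trace, the sum of principal 2x2 minors, and det A):
  p(λ) = det(λ I - M) = λ^3 - 5λ^2 - 8λ + 29.
No integer candidate from the rational root theorem (±divisors of 29) is a root, so the roots are irrational. The cubic discriminant is Δ = 16321 > 0, so there are three distinct real roots. p(-3) = -19 and p(-2) = 17 have opposite signs, so a root lies in (-3, -2); Newton's method refines it to λ ≈ -2.5582. p(2) = 1 and p(3) = -13 have opposite signs, so a root lies in (2, 3); Newton's method refines it to λ ≈ 2.0628. p(5) = -11 and p(6) = 17 have opposite signs, so a root lies in (5, 6); Newton's method refines it to λ ≈ 5.4955. Check (Vieta): the three roots sum to 5, matching tr M = 5.
Thus the eigenvalues (to 4 decimals) are -2.5582 (modulus 2.5582); 2.0628 (modulus 2.0628); 5.4955 (modulus 5.4955). The spectral radius is the largest modulus: r(A) ≈ 5.4955. (Cross-check: r(A) ≤ ||A||_2 ≈ 7.1426; equality holds whenever A is normal, though it can also hold for some non-normal A.)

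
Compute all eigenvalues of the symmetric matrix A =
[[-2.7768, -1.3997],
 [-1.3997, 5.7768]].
sigma(A) ≈ {-3, 6}

A is real symmetric, so its spectrum consists of real eigenvalues. Expanding the characteristic polynomial of the displayed matrix gives
  det(λ I - A) = p(λ) = λ^2 + (-3)λ + (-18).
Solving p(λ) = 0 yields eigenvalues ≈ -3, 6. (A is shown rounded to 4 decimals, so these recover the underlying integer eigenvalues to within that precision.)
Verification: the trace of A = 3 equals the sum of eigenvalues 3, and det(A) ≈ -18.0002 matches the eigenvalue product -18.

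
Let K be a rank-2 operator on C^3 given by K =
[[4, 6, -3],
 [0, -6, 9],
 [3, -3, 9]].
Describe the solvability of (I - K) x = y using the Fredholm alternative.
(I - K) is invertible (det(I - K) = -12 ≠ 0), so for every y in C^3 the equation (I - K) x = y has a unique solution.

K has rank 2 and factors as K = U V^T = u1 v1^T + u2 v2^T with u1 = (-1, -1, -2), v1 = (-3, -3, 0), u2 = (-1, 3, 3), v2 = (-1, -3, 3) (multiplying out reproduces the displayed K). The nonzero eigenvalues of U V^T coincide with those of the 2 x 2 matrix G = V^T U = [[v1·u1, v1·u2], [v2·u1, v2·u2]] = [[6, -6], [-2, 1]], and by the Sylvester determinant identity det(I_3 - U V^T) = det(I_2 - V^T U) = det([[-5, 6], [2, 0]]) = (-5)(0) - (6)(2) = -12. (Direct check: I - K =
[[-3, -6, 3],
 [0, 7, -9],
 [-3, 3, -8]]
has determinant -12.) The finite-dimensional Fredholm alternative says: either (I - K) is invertible, or ker(I - K) ≠ {0} and then range(I - K) = ker((I - K)^*)^⊥, with dim ker(I - K) = dim ker((I - K)^*). Since det(I - K) ≠ 0, 1 is not an eigenvalue of K and ker(I - K) = {0}, so we are in the first case: for every y there is a unique x = (I - K)^(-1) y. (Explicitly, by the Woodbury identity, (I - U V^T)^(-1) = I + U (I_2 - G)^(-1) V^T.)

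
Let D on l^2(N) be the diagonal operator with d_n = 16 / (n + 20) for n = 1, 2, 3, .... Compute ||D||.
||D|| = 16/21 (attained at n = 1)

For D diagonal, ||D|| = sup_n |d_n| = sup_n 16/(n + 20). This is positive and strictly decreasing in n, so the supremum is attained at n = 1: d_1 = 16/(1 + 20) = 16/21. Hence ||D|| = 16/21.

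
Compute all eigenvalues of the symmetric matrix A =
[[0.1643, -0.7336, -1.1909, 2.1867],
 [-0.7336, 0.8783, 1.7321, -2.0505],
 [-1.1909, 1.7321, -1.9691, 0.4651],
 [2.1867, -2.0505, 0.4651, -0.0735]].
sigma(A) ≈ {-4, -1, 0, 4}

A is real symmetric, so its spectrum consists of real eigenvalues. Expanding the characteristic polynomial of the displayed matrix gives
  det(λ I - A) = p(λ) = λ^4 + (1)λ^3 + (-16)λ^2 + (-16)λ + (0).
Solving p(λ) = 0 yields eigenvalues ≈ -4, -1, 0, 4. (A is shown rounded to 4 decimals, so these recover the underlying integer eigenvalues to within that precision.)
Verification: the trace of A = -1 equals the sum of eigenvalues -1, and det(A) ≈ 0.0008 matches the eigenvalue product 0.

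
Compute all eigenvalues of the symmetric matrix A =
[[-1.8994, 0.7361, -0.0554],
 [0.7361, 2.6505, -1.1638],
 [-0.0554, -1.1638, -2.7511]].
sigma(A) ≈ {-3, -2, 3}

A is real symmetric, so its spectrum consists of real eigenvalues. Expanding the characteristic polynomial of the displayed matrix gives
  det(λ I - A) = p(λ) = λ^3 + (2)λ^2 + (-9)λ + (-18).
Solving p(λ) = 0 yields eigenvalues ≈ -3, -2, 3. (A is shown rounded to 4 decimals, so these recover the underlying integer eigenvalues to within that precision.)
Verification: the trace of A = -2 equals the sum of eigenvalues -2, and det(A) ≈ 18.0001 matches the eigenvalue product 18.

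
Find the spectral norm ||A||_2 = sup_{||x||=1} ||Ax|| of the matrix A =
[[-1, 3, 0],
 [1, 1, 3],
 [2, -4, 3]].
||A||_2 ≈ 6.1228 (= sqrt(largest eigenvalue of A^T A))

||A||_2 = sigma_max(A) = sqrt(lambda_max(A^T A)). Form the symmetric matrix M = A^T A =
[[6, -10, 9],
 [-10, 26, -9],
 [9, -9, 18]].
Its characteristic polynomial (trace, sum of principal 2x2 minors, determinant of M give the coefficients) is
  p(λ) = det(λ I - M) = λ^3 - 50λ^2 + 470λ - 36.
No integer candidate from the rational root theorem (±divisors of 36) is a root, so the roots are irrational. The cubic discriminant is Δ = 134151008 > 0, so there are three distinct real roots. p(0) = -36 and p(1) = 385 have opposite signs, so a root lies in (0, 1); Newton's method refines it to λ ≈ 0.0772. p(12) = 132 and p(13) = -179 have opposite signs, so a root lies in (12, 13); Newton's method refines it to λ ≈ 12.4344. p(37) = -443 and p(38) = 496 have opposite signs, so a root lies in (37, 38); Newton's method refines it to λ ≈ 37.4884. Check (Vieta): the three roots sum to 50, matching tr M = 50.
So the eigenvalues of A^T A are ≈ 0.0772, 12.4344, 37.4884 (all ≥ 0, as they must be for A^T A). The largest is λ_max ≈ 37.4884, hence ||A||_2 = sqrt(λ_max) ≈ 6.1228.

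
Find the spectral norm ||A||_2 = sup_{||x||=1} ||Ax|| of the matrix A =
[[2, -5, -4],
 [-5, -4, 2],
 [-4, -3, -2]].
||A||_2 ≈ 8.4161 (= sqrt(largest eigenvalue of A^T A))

||A||_2 = sigma_max(A) = sqrt(lambda_max(A^T A)). Form the symmetric matrix M = A^T A =
[[45, 22, -10],
 [22, 50, 18],
 [-10, 18, 24]].
Its characteristic polynomial (trace, sum of principal 2x2 minors, determinant of M give the coefficients) is
  p(λ) = det(λ I - M) = λ^3 - 119λ^2 + 3622λ - 14884.
No integer candidate from the rational root theorem (±divisors of 14884) is a root, so the roots are irrational. The cubic discriminant is Δ = 4875989812 > 0, so there are three distinct real roots. p(4) = -2236 and p(5) = 376 have opposite signs, so a root lies in (4, 5); Newton's method refines it to λ ≈ 4.8509. p(43) = 338 and p(44) = -716 have opposite signs, so a root lies in (43, 44); Newton's method refines it to λ ≈ 43.3184. p(70) = -1444 and p(71) = 310 have opposite signs, so a root lies in (70, 71); Newton's method refines it to λ ≈ 70.8307. Check (Vieta): the three roots sum to 119, matching tr M = 119.
So the eigenvalues of A^T A are ≈ 4.8509, 43.3184, 70.8307 (all ≥ 0, as they must be for A^T A). The largest is λ_max ≈ 70.8307, hence ||A||_2 = sqrt(λ_max) ≈ 8.4161.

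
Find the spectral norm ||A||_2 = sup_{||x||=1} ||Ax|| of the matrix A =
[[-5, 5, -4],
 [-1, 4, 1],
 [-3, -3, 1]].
||A||_2 ≈ 8.6412 (= sqrt(largest eigenvalue of A^T A))

||A||_2 = sigma_max(A) = sqrt(lambda_max(A^T A)). Form the symmetric matrix M = A^T A =
[[35, -20, 16],
 [-20, 50, -19],
 [16, -19, 18]].
Its characteristic polynomial (trace, sum of principal 2x2 minors, determinant of M give the coefficients) is
  p(λ) = det(λ I - M) = λ^3 - 103λ^2 + 2263λ - 11025.
No integer candidate from the rational root theorem (±divisors of 11025) is a root, so the roots are irrational. The cubic discriminant is Δ = 2759044608 > 0, so there are three distinct real roots. p(6) = -939 and p(7) = 112 have opposite signs, so a root lies in (6, 7); Newton's method refines it to λ ≈ 6.8854. p(21) = 336 and p(22) = -443 have opposite signs, so a root lies in (21, 22); Newton's method refines it to λ ≈ 21.4435. p(74) = -2367 and p(75) = 1200 have opposite signs, so a root lies in (74, 75); Newton's method refines it to λ ≈ 74.6711. Check (Vieta): the three roots sum to 103, matching tr M = 103.
So the eigenvalues of A^T A are ≈ 6.8854, 21.4435, 74.6711 (all ≥ 0, as they must be for A^T A). The largest is λ_max ≈ 74.6711, hence ||A||_2 = sqrt(λ_max) ≈ 8.6412.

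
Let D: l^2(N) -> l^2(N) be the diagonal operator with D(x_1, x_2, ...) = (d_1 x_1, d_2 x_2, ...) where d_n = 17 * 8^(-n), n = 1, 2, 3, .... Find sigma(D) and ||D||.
sigma(D) = {17 * 8^(-n) : n ≥ 1} ∪ {0}; ||D|| = 17/8

A bounded diagonal operator on l^2 with diagonal entries d_n has spectrum equal to the closure of {d_n : n ≥ 1}: every d_n is an eigenvalue (with eigenvector e_n), so {d_n} ⊂ sigma(D); the spectrum is closed, so its closure is too; and for lambda not in the closure, (D - lambda I) has bounded inverse (the diagonal entries 1/(d_n - lambda) are bounded). For our sequence d_n = 17 * 8^(-n), n = 1, 2, 3, ...:
  - {d_n} = {17 * 8^(-n) : n ≥ 1}; the only limit point is 0
  - closure = {17 * 8^(-n) : n ≥ 1} ∪ {0}
For the norm: a diagonal operator has ||D|| = sup_n |d_n|. Here d_n = 17 * 8^(-n) is positive and decreasing, so sup_n |d_n| = d_1 = 17/8. So ||D|| = 17/8.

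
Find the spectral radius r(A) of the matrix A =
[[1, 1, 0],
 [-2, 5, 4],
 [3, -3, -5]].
r(A) = sqrt(44)/2 ≈ 3.3166

The eigenvalues of A are the roots of its characteristic polynomial. With M = A (coefficients from the trace, the sum of principal 2x2 minors, and det A):
  p(λ) = det(λ I - M) = λ^3 - λ^2 - 11λ + 11.
By the rational root theorem any rational root is an integer divisor of 11. Testing λ = 1: p(1) = 1 - 1 - 11 + 11 = 0, so λ = 1 is a root. Dividing out (λ - 1) leaves p(λ) = (λ - 1)(λ^2 - 11). For λ^2 - 11 the discriminant is 44. It is nonnegative but not a perfect square, so the roots are real and irrational: λ = ± sqrt(44)/2 ≈ 3.3166, -3.3166.
Thus the eigenvalues (to 4 decimals) are 3.3166 (modulus 3.3166); -3.3166 (modulus 3.3166); 1 (modulus 1). The spectral radius is the largest modulus: r(A) = sqrt(44)/2 ≈ 3.3166. (Cross-check: r(A) ≤ ||A||_2 ≈ 9.2232; equality holds whenever A is normal, though it can also hold for some non-normal A.)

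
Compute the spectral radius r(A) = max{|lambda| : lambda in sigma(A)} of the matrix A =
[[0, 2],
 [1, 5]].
r(A) = (5 + sqrt(33))/2 ≈ 5.3723

The eigenvalues of A are the roots of its characteristic polynomial. With M = A (coefficients from the trace and determinant):
  p(λ) = det(λ I - M) = λ^2 - 5λ - 2.
For λ^2 - 5λ - 2 the discriminant is 33. It is nonnegative but not a perfect square, so the roots are real and irrational: λ = (5 ± sqrt(33))/2 ≈ 5.3723, -0.3723.
Thus the eigenvalues (to 4 decimals) are 5.3723 (modulus 5.3723); -0.3723 (modulus 0.3723). The spectral radius is the largest modulus: r(A) = (5 + sqrt(33))/2 ≈ 5.3723. (Cross-check: r(A) ≤ ||A||_2 ≈ 5.465; equality holds whenever A is normal, though it can also hold for some non-normal A.)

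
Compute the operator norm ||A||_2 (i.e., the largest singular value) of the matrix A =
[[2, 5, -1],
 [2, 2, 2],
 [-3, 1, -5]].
||A||_2 ≈ 6.4744 (= sqrt(largest eigenvalue of A^T A))

||A||_2 = sigma_max(A) = sqrt(lambda_max(A^T A)). Form the symmetric matrix M = A^T A =
[[17, 11, 17],
 [11, 30, -6],
 [17, -6, 30]].
Its characteristic polynomial (trace, sum of principal 2x2 minors, determinant of M give the coefficients) is
  p(λ) = det(λ I - M) = λ^3 - 77λ^2 + 1474λ - 144.
No integer candidate from the rational root theorem (±divisors of 144) is a root, so the roots are irrational. The cubic discriminant is Δ = 102362244 > 0, so there are three distinct real roots. p(0) = -144 and p(1) = 1254 have opposite signs, so a root lies in (0, 1); Newton's method refines it to λ ≈ 0.0982. p(34) = 264 and p(35) = -4 have opposite signs, so a root lies in (34, 35); Newton's method refines it to λ ≈ 34.9834. p(41) = -226 and p(42) = 24 have opposite signs, so a root lies in (41, 42); Newton's method refines it to λ ≈ 41.9184. Check (Vieta): the three roots sum to 77, matching tr M = 77.
So the eigenvalues of A^T A are ≈ 0.0982, 34.9834, 41.9184 (all ≥ 0, as they must be for A^T A). The largest is λ_max ≈ 41.9184, hence ||A||_2 = sqrt(λ_max) ≈ 6.4744.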